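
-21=-21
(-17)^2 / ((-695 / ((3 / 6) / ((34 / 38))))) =-0.23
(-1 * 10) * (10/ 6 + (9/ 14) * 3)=-755/ 21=-35.95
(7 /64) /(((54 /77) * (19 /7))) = 3773 /65664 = 0.06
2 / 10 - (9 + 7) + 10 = -29 / 5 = -5.80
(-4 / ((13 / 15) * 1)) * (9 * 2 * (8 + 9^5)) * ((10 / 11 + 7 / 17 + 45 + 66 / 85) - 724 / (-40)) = -777618401364 / 2431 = -319875936.39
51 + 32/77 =3959/77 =51.42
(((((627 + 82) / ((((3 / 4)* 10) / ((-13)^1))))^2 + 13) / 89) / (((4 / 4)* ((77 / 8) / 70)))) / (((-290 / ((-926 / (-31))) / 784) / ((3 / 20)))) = -493400913923008 / 330045375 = -1494948.73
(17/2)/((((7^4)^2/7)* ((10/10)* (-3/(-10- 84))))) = 799/2470629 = 0.00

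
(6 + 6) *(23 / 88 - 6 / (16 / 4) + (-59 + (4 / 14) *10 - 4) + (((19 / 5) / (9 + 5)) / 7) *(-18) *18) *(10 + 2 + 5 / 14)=-827415231 / 75460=-10964.95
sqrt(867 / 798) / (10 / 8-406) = -34 * sqrt(266) / 215327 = -0.00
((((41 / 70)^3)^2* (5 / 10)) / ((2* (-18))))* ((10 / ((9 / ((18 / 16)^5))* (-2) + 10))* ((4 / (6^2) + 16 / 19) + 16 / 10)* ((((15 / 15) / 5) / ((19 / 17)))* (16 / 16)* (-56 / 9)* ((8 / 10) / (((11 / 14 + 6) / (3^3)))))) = 1157738156554689 / 257319671875000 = 4.50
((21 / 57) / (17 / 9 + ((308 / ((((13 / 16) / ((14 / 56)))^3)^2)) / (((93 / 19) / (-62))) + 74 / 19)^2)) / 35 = 1327990851981417 / 281341130566189835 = 0.00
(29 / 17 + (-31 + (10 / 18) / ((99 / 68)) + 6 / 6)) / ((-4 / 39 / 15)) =27481415 / 6732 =4082.21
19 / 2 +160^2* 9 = 460819 / 2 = 230409.50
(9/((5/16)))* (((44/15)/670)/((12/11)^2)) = 2662/25125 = 0.11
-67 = -67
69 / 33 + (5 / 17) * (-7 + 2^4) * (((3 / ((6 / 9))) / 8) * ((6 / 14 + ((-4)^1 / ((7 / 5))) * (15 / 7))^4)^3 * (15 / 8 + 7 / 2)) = 42615403348711230260006008968810413 / 4585688354325237695102336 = 9293131162.85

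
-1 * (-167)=167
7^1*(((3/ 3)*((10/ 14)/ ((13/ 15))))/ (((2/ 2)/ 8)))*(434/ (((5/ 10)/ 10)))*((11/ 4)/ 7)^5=1872217875/ 499408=3748.87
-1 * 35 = -35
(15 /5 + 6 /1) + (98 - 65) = 42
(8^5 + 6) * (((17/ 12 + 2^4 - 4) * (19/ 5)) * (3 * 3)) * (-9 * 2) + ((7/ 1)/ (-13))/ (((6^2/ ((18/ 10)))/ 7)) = -270690298.39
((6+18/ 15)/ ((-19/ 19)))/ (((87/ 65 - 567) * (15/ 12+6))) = 39/ 22214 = 0.00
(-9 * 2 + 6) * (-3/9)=4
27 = 27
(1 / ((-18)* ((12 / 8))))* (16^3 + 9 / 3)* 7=-28693 / 27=-1062.70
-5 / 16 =-0.31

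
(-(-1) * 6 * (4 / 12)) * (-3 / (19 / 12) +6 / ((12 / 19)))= 289 / 19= 15.21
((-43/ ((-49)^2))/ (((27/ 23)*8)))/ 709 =-989/ 367698744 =-0.00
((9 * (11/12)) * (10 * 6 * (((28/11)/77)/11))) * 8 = 1440/121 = 11.90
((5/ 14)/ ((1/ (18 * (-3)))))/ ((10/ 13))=-351/ 14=-25.07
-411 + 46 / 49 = -20093 / 49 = -410.06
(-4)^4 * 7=1792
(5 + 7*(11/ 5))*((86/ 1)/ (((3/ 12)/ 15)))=105264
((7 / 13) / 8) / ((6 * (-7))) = -1 / 624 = -0.00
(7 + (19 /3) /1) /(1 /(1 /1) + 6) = 40 /21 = 1.90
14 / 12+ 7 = 49 / 6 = 8.17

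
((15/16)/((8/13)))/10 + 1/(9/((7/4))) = 799/2304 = 0.35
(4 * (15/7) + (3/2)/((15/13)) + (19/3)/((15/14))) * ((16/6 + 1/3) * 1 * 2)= 9943/105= 94.70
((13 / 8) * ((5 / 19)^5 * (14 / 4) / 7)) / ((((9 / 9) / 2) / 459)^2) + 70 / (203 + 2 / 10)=271853900425 / 314464573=864.50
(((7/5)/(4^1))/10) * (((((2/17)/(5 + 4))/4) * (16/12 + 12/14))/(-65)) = -23/5967000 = -0.00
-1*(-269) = 269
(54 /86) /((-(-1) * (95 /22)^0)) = 27 /43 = 0.63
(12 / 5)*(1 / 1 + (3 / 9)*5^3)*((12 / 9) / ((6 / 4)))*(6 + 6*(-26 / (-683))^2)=765403136 / 1399467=546.92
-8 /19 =-0.42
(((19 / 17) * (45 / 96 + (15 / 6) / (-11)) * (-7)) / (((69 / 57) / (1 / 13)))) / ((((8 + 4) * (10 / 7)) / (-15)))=88445 / 841984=0.11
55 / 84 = 0.65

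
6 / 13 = 0.46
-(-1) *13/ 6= 13/ 6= 2.17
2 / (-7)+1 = 5 / 7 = 0.71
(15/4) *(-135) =-2025/4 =-506.25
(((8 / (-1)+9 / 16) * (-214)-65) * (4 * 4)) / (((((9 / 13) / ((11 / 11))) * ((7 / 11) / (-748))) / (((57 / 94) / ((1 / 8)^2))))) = -529507739904 / 329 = -1609446017.95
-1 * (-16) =16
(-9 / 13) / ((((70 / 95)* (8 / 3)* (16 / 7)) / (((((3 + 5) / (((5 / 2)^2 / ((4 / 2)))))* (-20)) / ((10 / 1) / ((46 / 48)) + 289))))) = 11799 / 447655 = 0.03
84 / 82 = 42 / 41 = 1.02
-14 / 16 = -7 / 8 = -0.88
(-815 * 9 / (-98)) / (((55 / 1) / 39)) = 57213 / 1078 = 53.07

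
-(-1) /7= 1 /7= 0.14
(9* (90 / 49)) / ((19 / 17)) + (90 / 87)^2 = 12418470 / 782971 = 15.86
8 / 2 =4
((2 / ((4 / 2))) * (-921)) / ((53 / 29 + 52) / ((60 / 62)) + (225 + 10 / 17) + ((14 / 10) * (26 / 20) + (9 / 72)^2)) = -2179454400 / 669799343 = -3.25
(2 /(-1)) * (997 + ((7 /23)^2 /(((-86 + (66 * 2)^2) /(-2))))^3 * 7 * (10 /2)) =-192308809317260992040364 /96443735866229187701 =-1994.00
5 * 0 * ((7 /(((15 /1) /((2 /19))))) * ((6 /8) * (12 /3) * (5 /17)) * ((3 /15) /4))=0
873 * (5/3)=1455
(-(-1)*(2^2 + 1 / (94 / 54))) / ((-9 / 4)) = -860 / 423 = -2.03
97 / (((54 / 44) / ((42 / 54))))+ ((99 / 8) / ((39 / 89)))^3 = 6173079660011 / 273341952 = 22583.73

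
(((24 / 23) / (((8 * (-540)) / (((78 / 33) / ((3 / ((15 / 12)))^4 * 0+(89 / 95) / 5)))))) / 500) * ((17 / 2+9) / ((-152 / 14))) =637 / 64848960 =0.00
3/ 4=0.75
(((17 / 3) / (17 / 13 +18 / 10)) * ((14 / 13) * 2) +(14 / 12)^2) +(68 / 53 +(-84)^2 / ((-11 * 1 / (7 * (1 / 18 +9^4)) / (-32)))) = 1998389102584571 / 2119788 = 942730642.21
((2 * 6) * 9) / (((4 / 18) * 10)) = 243 / 5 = 48.60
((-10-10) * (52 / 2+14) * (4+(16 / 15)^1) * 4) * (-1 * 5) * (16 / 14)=1945600 / 21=92647.62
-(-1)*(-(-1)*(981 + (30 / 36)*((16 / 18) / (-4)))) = 26482 / 27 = 980.81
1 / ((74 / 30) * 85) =3 / 629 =0.00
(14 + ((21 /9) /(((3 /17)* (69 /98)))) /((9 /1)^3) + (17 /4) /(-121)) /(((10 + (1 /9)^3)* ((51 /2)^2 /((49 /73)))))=150209722411 /104022498555063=0.00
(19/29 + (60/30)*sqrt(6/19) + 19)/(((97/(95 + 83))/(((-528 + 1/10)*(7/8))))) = -187462569/11252- 3288817*sqrt(114)/36860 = -17613.04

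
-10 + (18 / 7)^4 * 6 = 605846 / 2401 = 252.33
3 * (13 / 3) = 13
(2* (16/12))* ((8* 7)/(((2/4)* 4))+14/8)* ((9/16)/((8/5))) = 1785/64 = 27.89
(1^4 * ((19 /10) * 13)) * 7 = 1729 /10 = 172.90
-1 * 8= -8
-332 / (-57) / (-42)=-166 / 1197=-0.14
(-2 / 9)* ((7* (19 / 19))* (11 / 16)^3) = -9317 / 18432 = -0.51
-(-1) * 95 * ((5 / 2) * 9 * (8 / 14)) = 8550 / 7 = 1221.43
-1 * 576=-576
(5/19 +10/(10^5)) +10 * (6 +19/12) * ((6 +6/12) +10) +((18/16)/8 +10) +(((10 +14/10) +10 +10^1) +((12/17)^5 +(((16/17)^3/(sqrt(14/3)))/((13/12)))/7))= 24576 * sqrt(42)/3129581 +1395512333644007/1079091320000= 1293.28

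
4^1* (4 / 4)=4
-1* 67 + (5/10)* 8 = -63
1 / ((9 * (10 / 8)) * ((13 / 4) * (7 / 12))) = 64 / 1365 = 0.05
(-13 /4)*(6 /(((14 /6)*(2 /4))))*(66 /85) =-7722 /595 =-12.98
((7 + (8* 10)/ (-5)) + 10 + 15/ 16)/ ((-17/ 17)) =-31/ 16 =-1.94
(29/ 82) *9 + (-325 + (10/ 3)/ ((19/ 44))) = -1468093/ 4674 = -314.10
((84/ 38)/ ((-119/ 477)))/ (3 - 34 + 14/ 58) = 41499/ 144058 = 0.29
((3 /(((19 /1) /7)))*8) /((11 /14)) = 2352 /209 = 11.25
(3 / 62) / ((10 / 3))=9 / 620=0.01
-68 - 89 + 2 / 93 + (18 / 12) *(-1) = -29477 / 186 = -158.48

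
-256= -256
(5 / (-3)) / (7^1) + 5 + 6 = 226 / 21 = 10.76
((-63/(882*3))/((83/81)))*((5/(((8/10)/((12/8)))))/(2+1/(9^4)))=-13286025/121991408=-0.11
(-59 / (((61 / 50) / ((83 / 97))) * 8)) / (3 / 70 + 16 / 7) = -2.22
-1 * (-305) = 305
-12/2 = -6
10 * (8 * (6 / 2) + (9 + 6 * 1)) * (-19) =-7410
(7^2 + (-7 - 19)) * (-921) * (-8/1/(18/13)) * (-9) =-1101516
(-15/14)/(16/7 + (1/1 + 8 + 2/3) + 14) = -9/218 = -0.04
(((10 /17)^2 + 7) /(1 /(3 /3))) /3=2123 /867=2.45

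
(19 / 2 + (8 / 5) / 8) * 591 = 57327 / 10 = 5732.70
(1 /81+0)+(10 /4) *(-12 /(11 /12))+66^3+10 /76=9732936361 /33858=287463.42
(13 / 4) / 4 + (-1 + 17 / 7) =251 / 112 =2.24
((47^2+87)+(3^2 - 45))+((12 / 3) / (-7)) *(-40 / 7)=110900 / 49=2263.27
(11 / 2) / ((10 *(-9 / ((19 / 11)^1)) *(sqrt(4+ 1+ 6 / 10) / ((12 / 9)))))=-19 *sqrt(35) / 1890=-0.06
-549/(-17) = 549/17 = 32.29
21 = 21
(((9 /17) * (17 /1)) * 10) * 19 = 1710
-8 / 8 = -1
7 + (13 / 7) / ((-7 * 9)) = 6.97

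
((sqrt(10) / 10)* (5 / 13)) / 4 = sqrt(10) / 104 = 0.03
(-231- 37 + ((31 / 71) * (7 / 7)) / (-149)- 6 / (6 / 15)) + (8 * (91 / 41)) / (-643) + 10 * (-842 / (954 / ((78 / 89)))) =-1147545019797676 / 3946631498727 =-290.77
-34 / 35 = -0.97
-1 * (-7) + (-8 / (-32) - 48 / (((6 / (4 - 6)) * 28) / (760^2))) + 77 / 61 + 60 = 563854619 / 1708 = 330125.66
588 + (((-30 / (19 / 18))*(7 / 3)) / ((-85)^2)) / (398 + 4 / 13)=13931874474 / 23693665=588.00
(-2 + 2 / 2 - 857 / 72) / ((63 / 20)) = -4645 / 1134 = -4.10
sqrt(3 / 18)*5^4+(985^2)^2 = 625*sqrt(6) / 6+941336550625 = 941336550880.16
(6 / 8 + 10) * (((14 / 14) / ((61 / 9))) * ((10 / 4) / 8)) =1935 / 3904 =0.50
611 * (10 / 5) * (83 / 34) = 50713 / 17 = 2983.12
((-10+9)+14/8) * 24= 18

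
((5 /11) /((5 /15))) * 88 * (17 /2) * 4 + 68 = 4148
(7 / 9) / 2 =7 / 18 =0.39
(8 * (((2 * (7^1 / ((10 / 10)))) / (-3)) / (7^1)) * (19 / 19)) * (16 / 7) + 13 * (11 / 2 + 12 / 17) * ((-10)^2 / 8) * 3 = 4302817 / 1428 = 3013.18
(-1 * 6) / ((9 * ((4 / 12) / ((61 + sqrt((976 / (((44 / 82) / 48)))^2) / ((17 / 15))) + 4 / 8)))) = -28834521 / 187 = -154195.30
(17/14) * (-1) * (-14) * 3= 51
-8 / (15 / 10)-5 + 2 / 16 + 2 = -197 / 24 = -8.21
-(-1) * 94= 94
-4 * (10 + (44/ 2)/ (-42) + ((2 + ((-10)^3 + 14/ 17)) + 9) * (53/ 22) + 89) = 35847710/ 3927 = 9128.52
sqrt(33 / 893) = sqrt(29469) / 893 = 0.19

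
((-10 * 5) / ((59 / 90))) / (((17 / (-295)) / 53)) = 1192500 / 17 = 70147.06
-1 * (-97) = 97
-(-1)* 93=93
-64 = -64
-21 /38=-0.55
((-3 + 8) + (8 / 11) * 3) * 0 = 0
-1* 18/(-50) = 9/25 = 0.36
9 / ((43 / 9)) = 81 / 43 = 1.88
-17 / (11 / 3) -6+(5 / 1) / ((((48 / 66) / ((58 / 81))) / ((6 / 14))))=-70907 / 8316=-8.53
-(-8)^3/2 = 256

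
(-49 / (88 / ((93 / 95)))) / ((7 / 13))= -8463 / 8360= -1.01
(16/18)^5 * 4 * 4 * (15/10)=13.32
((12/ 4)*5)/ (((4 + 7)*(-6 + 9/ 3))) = -5/ 11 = -0.45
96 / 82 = 48 / 41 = 1.17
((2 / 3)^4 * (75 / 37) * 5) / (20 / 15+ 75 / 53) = 106000 / 145521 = 0.73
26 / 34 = 13 / 17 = 0.76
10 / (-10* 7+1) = -10 / 69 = -0.14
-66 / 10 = -33 / 5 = -6.60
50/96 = 25/48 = 0.52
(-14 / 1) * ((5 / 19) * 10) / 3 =-700 / 57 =-12.28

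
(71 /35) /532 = 71 /18620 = 0.00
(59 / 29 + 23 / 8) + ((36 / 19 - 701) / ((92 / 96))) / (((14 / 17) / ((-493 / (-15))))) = -103292014739 / 3548440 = -29109.13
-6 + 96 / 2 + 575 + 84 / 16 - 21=2405 / 4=601.25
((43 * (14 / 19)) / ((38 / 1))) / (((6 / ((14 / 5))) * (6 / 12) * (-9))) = -4214 / 48735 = -0.09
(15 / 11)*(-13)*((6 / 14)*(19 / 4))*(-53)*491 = 289245645 / 308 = 939109.24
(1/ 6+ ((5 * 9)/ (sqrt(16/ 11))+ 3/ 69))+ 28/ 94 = 3295/ 6486+ 45 * sqrt(11)/ 4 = 37.82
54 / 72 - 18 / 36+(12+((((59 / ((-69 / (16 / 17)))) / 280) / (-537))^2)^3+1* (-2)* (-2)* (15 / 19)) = 134461808463569269885904132343873311651265301699 / 8726812504894333485336220374154018866670687500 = 15.41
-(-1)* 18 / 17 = 18 / 17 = 1.06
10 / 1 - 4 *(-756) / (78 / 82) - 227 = 38507 / 13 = 2962.08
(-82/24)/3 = -41/36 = -1.14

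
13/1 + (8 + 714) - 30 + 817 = 1522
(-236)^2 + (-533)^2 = 339785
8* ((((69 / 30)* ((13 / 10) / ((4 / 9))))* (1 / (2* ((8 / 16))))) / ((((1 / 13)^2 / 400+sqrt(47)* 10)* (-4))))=909558 / 21477871999999 -614861208000* sqrt(47) / 21477871999999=-0.20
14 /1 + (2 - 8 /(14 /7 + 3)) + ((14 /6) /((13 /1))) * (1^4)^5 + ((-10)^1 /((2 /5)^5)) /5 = -563887 /3120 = -180.73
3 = 3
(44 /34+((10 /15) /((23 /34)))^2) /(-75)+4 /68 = 6949 /242811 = 0.03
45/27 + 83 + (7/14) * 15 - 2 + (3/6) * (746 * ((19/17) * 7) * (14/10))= 2129563/510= 4175.61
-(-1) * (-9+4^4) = 247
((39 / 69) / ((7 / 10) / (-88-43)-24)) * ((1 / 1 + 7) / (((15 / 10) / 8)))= -167680 / 166911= -1.00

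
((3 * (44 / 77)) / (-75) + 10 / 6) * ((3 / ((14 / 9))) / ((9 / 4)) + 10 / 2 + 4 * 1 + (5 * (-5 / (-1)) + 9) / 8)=68177 / 2940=23.19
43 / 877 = 0.05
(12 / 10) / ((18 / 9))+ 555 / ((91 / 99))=274998 / 455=604.39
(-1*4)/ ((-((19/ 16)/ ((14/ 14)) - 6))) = -64/ 77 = -0.83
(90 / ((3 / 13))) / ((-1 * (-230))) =39 / 23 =1.70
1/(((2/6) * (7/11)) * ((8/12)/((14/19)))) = 99/19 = 5.21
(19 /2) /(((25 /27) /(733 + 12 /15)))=1882197 /250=7528.79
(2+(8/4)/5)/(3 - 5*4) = -12/85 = -0.14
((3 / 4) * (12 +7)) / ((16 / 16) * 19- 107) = -57 / 352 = -0.16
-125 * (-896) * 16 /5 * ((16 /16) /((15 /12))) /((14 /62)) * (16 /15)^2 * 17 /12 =276299776 /135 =2046665.01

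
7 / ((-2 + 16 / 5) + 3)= 5 / 3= 1.67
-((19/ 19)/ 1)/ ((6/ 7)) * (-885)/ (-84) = -295/ 24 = -12.29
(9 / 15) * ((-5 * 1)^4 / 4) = 375 / 4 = 93.75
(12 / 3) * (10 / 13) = 40 / 13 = 3.08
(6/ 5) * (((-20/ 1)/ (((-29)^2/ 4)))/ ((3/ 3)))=-96/ 841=-0.11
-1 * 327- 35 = -362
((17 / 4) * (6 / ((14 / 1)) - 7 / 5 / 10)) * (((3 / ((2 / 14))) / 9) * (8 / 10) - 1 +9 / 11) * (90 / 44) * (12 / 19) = 2147967 / 804650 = 2.67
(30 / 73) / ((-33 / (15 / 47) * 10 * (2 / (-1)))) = 15 / 75482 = 0.00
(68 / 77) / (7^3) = 68 / 26411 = 0.00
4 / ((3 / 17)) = 68 / 3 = 22.67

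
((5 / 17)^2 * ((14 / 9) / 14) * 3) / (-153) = -25 / 132651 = -0.00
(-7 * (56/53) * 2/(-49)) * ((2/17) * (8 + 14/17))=4800/15317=0.31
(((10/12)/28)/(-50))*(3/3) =-1/1680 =-0.00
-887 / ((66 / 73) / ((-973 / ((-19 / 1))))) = -63002723 / 1254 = -50241.41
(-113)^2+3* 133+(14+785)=13967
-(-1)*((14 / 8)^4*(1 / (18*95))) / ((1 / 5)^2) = 0.14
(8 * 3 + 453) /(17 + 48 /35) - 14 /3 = 21.30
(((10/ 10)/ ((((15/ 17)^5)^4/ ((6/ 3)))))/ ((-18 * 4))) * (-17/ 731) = 4064231406647572522401601/ 514749741816329956054687500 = 0.01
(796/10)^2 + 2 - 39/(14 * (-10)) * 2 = 6338.72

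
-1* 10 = -10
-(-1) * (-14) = -14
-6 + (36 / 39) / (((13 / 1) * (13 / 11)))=-13050 / 2197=-5.94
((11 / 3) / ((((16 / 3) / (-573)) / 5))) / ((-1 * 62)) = 31515 / 992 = 31.77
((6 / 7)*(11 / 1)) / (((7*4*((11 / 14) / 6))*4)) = 9 / 14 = 0.64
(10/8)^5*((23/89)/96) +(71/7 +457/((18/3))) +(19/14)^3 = 88.82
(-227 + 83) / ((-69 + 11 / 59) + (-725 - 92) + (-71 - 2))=4248 / 28285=0.15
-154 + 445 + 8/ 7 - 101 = 1338/ 7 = 191.14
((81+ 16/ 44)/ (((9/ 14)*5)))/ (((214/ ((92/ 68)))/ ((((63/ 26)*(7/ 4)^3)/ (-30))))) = -69194419/ 998849280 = -0.07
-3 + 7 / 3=-2 / 3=-0.67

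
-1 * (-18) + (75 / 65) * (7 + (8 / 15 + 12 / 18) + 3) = 402 / 13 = 30.92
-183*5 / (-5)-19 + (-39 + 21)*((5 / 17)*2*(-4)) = 3508 / 17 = 206.35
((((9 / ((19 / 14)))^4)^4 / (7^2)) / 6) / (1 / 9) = 123544637918510766117103043444736 / 288441413567621167681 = 428317960276.35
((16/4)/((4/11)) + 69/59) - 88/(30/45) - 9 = -7601/59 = -128.83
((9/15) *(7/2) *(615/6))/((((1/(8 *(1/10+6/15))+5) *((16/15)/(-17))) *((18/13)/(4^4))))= -362440/3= -120813.33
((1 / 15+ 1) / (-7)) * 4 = -64 / 105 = -0.61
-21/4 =-5.25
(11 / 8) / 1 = 11 / 8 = 1.38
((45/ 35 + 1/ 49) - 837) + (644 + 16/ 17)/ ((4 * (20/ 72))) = -1063103/ 4165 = -255.25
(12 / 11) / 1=12 / 11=1.09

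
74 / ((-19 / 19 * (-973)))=74 / 973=0.08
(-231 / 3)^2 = 5929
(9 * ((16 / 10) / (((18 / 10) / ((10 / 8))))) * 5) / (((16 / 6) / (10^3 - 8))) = 18600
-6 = -6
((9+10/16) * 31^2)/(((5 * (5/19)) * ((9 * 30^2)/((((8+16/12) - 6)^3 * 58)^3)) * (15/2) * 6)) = 2743163506160000/14348907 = 191175781.27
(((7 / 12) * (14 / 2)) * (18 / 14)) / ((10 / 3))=63 / 40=1.58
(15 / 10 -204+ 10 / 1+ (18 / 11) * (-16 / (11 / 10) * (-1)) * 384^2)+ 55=849313285 / 242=3509559.03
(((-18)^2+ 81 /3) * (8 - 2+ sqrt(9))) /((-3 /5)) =-5265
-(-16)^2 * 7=-1792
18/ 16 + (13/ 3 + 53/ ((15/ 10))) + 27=1627/ 24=67.79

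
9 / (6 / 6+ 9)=9 / 10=0.90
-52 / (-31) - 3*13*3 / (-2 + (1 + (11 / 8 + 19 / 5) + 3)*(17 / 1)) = 58396 / 63643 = 0.92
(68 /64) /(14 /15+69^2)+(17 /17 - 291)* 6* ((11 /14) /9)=-3645730805 /24000144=-151.90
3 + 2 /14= 22 /7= 3.14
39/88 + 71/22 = 323/88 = 3.67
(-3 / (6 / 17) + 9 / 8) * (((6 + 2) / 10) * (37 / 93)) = -2.35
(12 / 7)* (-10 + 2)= -96 / 7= -13.71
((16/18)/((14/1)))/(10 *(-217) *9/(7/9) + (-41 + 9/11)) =-11/4357269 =-0.00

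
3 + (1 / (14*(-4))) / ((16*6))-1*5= -10753 / 5376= -2.00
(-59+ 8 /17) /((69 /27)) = -22.90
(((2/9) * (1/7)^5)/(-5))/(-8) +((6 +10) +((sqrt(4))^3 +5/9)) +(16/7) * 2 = 88116701/3025260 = 29.13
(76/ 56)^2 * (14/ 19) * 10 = 95/ 7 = 13.57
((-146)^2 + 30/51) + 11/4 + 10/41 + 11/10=297210309/13940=21320.68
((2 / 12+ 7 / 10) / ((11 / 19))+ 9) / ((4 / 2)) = 866 / 165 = 5.25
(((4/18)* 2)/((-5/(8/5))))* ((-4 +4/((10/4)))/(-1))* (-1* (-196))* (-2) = 50176/375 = 133.80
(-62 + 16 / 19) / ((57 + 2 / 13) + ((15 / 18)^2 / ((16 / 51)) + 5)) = -2900352 / 3052559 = -0.95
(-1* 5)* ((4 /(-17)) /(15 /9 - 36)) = -60 /1751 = -0.03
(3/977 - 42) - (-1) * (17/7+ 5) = -236413/6839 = -34.57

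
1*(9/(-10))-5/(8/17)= -461/40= -11.52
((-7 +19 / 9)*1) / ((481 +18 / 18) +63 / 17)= -748 / 74313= -0.01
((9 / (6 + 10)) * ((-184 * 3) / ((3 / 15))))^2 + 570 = 9643305 / 4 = 2410826.25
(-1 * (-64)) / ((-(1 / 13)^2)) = -10816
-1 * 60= -60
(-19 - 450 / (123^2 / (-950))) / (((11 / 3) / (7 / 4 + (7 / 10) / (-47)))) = 76139973 / 17381540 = 4.38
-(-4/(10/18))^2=-1296/25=-51.84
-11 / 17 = -0.65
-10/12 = -5/6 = -0.83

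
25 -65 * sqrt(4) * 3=-365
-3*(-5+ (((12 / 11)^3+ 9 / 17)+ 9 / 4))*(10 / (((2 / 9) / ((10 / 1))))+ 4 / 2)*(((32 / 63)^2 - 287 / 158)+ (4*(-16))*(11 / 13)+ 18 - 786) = -63343545306876319 / 61487560134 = -1030184.73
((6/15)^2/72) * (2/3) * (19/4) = 19/2700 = 0.01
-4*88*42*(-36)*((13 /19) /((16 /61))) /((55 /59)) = 1489304.08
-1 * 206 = -206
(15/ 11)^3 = 3375/ 1331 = 2.54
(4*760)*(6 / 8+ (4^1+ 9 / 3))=23560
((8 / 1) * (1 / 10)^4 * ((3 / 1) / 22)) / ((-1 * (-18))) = 1 / 165000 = 0.00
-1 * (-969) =969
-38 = -38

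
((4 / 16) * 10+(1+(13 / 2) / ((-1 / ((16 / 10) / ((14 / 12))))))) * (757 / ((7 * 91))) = -6.43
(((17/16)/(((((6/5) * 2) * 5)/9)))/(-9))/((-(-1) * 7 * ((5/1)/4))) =-17/1680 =-0.01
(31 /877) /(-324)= -31 /284148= -0.00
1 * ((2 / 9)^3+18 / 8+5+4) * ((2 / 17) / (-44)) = -32837 / 1090584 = -0.03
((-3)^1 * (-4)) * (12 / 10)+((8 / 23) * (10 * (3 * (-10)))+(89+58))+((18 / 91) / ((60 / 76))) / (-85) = 50746713 / 889525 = 57.05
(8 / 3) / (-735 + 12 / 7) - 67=-67.00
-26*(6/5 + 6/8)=-50.70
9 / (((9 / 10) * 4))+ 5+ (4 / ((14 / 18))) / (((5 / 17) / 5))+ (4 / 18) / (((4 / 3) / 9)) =675 / 7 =96.43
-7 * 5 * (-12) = 420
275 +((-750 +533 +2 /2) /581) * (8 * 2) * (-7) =26281 /83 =316.64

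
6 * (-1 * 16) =-96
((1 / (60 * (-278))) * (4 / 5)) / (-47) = 1 / 979950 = 0.00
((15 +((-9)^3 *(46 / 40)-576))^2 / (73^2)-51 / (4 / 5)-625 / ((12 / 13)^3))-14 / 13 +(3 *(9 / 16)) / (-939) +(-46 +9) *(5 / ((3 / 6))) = -807469942437937 / 936735883200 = -862.00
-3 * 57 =-171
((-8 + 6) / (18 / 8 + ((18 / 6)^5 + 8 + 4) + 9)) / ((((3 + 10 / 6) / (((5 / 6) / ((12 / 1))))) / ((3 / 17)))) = -1 / 50694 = -0.00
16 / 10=8 / 5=1.60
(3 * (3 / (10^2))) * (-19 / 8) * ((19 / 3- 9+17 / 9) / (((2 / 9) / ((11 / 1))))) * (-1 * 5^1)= -41.15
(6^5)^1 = 7776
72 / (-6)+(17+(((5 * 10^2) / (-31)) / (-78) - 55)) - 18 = -67.79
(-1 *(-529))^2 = 279841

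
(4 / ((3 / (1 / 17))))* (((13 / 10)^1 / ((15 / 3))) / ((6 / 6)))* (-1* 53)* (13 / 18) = -8957 / 11475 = -0.78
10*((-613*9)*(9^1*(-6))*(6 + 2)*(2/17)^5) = 762670080/1419857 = 537.15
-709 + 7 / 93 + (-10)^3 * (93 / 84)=-1182260 / 651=-1816.07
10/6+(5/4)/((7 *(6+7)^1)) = 1835/1092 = 1.68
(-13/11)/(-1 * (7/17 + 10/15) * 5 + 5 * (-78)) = 663/221815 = 0.00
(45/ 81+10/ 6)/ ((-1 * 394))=-10/ 1773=-0.01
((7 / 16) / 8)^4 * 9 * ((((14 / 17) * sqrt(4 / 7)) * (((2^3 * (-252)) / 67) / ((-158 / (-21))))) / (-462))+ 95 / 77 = 1361367 * sqrt(7) / 8302968700928+ 95 / 77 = 1.23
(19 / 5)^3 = 6859 / 125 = 54.87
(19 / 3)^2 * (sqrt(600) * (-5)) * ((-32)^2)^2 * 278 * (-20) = 105232990208000 * sqrt(6) / 9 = 28640792235210.96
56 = 56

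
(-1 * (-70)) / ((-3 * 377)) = -70 / 1131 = -0.06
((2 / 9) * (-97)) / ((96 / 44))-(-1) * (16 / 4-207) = -22991 / 108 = -212.88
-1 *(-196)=196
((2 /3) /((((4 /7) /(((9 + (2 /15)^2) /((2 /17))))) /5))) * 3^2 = 241451 /60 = 4024.18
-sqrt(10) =-3.16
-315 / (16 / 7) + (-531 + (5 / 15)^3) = -288911 / 432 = -668.78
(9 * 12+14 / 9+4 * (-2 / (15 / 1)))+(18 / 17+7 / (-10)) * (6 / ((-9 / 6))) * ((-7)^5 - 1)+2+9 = 18547001 / 765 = 24244.45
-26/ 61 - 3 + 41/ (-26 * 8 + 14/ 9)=-410831/ 113338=-3.62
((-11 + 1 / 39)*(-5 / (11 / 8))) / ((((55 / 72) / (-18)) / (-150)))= 221875200 / 1573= 141052.26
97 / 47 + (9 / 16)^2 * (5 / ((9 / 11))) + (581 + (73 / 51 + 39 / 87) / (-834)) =31230542773 / 53385984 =585.00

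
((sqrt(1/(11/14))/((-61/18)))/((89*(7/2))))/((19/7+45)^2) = -63*sqrt(154)/1665503191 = -0.00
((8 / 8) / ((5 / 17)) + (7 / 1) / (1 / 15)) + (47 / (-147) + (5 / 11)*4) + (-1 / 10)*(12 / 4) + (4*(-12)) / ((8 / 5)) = 1287107 / 16170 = 79.60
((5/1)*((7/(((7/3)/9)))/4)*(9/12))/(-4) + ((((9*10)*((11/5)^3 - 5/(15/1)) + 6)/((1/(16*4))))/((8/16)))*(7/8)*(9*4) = 6027475059/1600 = 3767171.91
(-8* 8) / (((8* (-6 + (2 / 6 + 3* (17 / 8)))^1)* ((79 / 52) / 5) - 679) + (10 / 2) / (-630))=1048320 / 11093947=0.09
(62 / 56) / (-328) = -31 / 9184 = -0.00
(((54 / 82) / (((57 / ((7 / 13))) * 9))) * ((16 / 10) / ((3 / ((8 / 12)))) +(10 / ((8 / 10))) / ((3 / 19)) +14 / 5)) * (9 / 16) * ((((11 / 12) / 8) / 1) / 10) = 570493 / 1555507200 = 0.00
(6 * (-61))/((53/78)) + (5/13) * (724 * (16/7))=471892/4823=97.84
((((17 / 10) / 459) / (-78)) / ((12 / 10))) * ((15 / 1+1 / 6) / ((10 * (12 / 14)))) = -49 / 699840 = -0.00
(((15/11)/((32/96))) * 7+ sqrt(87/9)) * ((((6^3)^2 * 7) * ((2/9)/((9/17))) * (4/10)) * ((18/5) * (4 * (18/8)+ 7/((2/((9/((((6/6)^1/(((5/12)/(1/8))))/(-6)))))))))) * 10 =-386157155328/11 - 2043159552 * sqrt(87)/5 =-38916660660.40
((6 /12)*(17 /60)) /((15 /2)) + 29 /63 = 3019 /6300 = 0.48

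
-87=-87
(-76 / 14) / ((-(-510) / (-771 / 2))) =4883 / 1190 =4.10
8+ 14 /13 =118 /13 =9.08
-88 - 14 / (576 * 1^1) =-25351 / 288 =-88.02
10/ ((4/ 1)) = 5/ 2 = 2.50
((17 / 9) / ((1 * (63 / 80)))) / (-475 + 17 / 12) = -5440 / 1074087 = -0.01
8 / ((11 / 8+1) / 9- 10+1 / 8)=-144 / 173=-0.83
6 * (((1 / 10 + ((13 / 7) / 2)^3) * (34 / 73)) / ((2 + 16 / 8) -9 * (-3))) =630207 / 7762090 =0.08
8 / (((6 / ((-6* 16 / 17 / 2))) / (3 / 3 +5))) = -384 / 17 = -22.59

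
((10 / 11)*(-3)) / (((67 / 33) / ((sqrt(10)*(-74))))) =6660*sqrt(10) / 67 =314.34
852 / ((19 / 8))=6816 / 19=358.74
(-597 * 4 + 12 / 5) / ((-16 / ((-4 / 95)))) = -2982 / 475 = -6.28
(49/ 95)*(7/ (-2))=-343/ 190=-1.81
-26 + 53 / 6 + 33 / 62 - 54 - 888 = -89153 / 93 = -958.63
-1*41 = -41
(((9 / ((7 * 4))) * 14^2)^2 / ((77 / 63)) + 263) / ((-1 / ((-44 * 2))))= 308912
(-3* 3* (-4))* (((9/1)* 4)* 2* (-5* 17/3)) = -73440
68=68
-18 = -18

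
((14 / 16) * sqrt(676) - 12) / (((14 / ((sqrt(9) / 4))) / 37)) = 4773 / 224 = 21.31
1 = 1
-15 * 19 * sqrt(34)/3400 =-57 * sqrt(34)/680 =-0.49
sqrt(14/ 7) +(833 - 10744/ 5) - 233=-7744/ 5 +sqrt(2)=-1547.39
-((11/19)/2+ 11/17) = -605/646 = -0.94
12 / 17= 0.71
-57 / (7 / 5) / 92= -285 / 644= -0.44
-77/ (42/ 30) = -55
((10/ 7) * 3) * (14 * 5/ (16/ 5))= 375/ 4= 93.75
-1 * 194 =-194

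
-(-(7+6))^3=2197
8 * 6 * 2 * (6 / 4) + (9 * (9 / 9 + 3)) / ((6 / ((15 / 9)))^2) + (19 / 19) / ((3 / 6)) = 1339 / 9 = 148.78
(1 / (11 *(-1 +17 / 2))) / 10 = 1 / 825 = 0.00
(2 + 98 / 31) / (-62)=-80 / 961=-0.08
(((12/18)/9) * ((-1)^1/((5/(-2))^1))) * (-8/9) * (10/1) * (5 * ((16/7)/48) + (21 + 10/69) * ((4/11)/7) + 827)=-93886976/430353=-218.16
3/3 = 1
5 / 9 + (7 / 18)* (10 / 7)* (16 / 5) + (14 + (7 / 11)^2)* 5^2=131572 / 363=362.46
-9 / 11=-0.82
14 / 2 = 7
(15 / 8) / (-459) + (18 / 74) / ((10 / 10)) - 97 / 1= -96.76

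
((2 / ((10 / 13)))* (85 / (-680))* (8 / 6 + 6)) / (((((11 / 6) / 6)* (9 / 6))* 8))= -13 / 20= -0.65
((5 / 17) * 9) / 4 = 45 / 68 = 0.66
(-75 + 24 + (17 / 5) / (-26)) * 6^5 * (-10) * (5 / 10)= 25843536 / 13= 1987964.31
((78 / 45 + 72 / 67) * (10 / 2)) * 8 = 22576 / 201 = 112.32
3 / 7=0.43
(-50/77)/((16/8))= -25/77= -0.32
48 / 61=0.79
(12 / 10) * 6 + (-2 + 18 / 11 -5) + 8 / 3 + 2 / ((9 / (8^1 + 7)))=431 / 55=7.84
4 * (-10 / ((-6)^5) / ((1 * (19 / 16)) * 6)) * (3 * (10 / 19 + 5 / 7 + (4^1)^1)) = 6970 / 614061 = 0.01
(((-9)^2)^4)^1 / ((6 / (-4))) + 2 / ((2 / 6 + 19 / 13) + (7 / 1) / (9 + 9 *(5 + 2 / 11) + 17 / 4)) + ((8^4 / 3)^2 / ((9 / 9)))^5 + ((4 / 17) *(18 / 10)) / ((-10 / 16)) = 22510592826041353332042970000000.00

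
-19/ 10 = -1.90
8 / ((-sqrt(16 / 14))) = -2 * sqrt(14) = -7.48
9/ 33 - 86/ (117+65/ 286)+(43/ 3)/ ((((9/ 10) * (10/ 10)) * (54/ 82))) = 490613795/ 20681001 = 23.72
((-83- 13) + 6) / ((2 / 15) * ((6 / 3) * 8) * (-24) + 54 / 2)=450 / 121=3.72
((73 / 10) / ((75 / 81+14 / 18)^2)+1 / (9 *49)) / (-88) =-23489857 / 821177280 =-0.03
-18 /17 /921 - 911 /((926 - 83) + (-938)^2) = -10038631 /4596305453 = -0.00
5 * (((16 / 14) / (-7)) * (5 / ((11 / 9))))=-1800 / 539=-3.34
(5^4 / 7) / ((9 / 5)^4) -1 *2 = 298771 / 45927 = 6.51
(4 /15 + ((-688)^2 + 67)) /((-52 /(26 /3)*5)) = -7101169 /450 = -15780.38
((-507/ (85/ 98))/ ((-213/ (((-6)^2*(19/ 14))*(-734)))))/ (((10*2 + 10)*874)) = -3.75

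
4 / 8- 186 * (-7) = 2605 / 2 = 1302.50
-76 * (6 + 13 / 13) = -532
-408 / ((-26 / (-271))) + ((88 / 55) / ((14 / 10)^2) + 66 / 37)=-100168610 / 23569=-4250.02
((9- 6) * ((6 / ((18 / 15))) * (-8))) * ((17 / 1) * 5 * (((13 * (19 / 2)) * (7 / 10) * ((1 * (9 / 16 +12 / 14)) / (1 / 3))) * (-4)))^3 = 120526909328218567005 / 512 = 235404119781676888.68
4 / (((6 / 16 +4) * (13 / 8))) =256 / 455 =0.56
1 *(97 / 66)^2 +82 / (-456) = 1.98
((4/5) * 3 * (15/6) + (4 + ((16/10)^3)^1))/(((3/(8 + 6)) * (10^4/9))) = 18501/312500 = 0.06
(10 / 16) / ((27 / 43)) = 215 / 216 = 1.00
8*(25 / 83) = 2.41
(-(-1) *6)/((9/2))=1.33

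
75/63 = 1.19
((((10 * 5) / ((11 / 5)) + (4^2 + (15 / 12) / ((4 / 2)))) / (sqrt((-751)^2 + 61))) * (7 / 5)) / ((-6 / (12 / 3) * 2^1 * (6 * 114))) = -24241 * sqrt(564062) / 509280298560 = -0.00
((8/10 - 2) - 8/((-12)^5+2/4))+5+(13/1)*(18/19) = 761923573/47277985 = 16.12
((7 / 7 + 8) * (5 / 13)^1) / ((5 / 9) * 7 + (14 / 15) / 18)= 6075 / 6916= 0.88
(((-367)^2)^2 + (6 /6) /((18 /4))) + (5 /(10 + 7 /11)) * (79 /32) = 67920378448601 /3744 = 18141126722.38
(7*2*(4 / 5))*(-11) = -616 / 5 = -123.20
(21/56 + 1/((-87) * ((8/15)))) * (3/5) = 123/580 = 0.21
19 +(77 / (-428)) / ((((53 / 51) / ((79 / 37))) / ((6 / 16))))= 126644117 / 6714464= 18.86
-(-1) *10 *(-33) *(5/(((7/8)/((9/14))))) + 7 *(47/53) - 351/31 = -98005996/80507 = -1217.36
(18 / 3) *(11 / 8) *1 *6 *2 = 99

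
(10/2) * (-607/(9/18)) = -6070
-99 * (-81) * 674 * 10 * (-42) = -2270018520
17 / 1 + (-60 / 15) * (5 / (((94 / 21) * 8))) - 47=-30.56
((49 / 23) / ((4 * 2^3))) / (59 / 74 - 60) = -0.00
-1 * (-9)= 9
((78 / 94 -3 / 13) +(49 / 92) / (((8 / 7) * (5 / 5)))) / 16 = 478949 / 7195136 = 0.07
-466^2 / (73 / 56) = -12160736 / 73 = -166585.42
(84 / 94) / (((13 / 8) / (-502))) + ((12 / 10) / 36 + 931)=12005681 / 18330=654.97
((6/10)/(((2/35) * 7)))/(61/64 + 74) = 32/1599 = 0.02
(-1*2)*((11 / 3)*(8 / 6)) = -88 / 9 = -9.78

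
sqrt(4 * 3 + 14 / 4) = sqrt(62) / 2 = 3.94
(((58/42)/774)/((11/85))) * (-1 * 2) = -2465/89397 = -0.03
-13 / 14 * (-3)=39 / 14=2.79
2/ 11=0.18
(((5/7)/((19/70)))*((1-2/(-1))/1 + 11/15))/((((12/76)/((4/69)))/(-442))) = -990080/621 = -1594.33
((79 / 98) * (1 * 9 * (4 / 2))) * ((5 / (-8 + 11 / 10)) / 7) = -11850 / 7889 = -1.50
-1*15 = -15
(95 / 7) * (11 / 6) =1045 / 42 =24.88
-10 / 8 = -5 / 4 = -1.25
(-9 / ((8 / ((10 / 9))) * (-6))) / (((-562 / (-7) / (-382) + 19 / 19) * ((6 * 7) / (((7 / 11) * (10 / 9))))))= 33425 / 7527168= 0.00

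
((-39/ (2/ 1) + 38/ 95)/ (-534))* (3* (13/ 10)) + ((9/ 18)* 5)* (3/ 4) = 17929/ 8900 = 2.01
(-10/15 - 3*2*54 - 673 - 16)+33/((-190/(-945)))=-96847/114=-849.54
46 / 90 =23 / 45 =0.51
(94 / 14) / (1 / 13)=611 / 7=87.29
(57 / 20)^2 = 8.12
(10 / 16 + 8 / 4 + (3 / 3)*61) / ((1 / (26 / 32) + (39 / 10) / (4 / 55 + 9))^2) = 21419315021 / 928374050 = 23.07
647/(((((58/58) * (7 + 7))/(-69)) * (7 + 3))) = -44643/140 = -318.88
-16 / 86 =-8 / 43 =-0.19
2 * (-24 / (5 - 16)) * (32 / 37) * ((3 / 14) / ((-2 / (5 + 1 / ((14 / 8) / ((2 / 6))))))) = -41856 / 19943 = -2.10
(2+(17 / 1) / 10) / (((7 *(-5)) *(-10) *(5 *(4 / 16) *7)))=37 / 30625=0.00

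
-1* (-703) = 703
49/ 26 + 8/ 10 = 349/ 130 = 2.68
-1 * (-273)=273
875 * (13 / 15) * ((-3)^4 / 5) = 12285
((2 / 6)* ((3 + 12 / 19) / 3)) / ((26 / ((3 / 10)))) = 23 / 4940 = 0.00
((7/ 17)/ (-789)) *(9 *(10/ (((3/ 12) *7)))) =-120/ 4471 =-0.03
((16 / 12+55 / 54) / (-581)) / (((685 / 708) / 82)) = -1228852 / 3581865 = -0.34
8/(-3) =-8/3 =-2.67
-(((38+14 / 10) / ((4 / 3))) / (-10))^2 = -349281 / 40000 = -8.73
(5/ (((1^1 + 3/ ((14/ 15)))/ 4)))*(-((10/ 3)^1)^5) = -28000000/ 14337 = -1952.99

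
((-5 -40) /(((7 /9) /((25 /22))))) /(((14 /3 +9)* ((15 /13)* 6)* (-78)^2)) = -75 /656656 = -0.00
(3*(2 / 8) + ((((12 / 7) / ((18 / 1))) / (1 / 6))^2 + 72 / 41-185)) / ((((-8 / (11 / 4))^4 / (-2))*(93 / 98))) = 21432915977 / 3998220288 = 5.36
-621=-621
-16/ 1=-16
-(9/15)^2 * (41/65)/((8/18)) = -3321/6500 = -0.51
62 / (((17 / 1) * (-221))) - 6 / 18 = -3943 / 11271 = -0.35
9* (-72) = -648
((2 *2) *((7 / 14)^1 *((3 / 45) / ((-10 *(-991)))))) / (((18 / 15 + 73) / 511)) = 73 / 787845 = 0.00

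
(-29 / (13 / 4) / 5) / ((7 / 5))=-116 / 91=-1.27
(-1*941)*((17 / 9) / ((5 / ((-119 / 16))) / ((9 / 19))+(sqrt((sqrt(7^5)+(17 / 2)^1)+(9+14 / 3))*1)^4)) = -188080179680876 / 1628192420297523+23621102884624*sqrt(7) / 1628192420297523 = -0.08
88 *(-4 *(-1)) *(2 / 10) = 352 / 5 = 70.40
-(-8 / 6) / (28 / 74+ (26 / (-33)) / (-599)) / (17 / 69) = 16821717 / 1180225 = 14.25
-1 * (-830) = 830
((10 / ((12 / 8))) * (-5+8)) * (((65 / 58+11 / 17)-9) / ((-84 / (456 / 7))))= 112.17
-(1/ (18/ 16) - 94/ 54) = 23/ 27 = 0.85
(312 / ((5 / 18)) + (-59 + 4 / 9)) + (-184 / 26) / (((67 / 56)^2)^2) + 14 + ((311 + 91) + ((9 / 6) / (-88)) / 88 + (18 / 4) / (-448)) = 943956538693510541 / 639025900793280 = 1477.18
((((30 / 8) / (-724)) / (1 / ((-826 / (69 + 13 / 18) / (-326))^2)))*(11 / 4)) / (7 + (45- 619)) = 804111 / 24237689279120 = 0.00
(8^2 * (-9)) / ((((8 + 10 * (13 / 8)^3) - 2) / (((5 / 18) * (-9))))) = 368640 / 12521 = 29.44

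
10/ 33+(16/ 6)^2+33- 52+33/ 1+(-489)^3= -11576084611/ 99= -116930147.59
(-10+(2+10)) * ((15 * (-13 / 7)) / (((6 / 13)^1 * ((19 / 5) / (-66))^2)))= -92020500 / 2527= -36414.92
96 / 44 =24 / 11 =2.18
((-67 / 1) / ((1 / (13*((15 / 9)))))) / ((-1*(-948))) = -4355 / 2844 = -1.53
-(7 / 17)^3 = -343 / 4913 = -0.07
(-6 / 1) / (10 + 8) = -1 / 3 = -0.33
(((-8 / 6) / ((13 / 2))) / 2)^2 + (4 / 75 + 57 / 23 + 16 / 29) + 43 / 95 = 1709011024 / 481890825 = 3.55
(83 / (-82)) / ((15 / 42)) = -581 / 205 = -2.83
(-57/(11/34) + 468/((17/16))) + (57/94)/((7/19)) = 32722197/123046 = 265.93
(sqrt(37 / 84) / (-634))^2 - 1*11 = -371407307 / 33764304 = -11.00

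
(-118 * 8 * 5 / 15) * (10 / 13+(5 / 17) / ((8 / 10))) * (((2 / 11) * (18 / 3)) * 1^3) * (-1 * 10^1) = 9487200 / 2431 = 3902.59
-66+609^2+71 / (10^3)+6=370821071 / 1000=370821.07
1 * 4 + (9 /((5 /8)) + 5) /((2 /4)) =214 /5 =42.80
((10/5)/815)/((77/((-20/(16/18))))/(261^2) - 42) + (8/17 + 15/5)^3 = 2155045157691637/51552260251618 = 41.80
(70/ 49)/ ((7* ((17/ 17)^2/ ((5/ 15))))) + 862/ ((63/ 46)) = 277594/ 441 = 629.46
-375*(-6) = 2250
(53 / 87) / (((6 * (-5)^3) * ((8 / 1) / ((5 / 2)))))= -53 / 208800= -0.00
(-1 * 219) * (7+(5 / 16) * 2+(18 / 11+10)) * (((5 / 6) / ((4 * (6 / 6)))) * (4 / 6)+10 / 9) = -5272.80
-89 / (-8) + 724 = 5881 / 8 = 735.12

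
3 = 3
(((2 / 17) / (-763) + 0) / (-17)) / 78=0.00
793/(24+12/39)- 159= -39935/316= -126.38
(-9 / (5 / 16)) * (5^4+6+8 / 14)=-636624 / 35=-18189.26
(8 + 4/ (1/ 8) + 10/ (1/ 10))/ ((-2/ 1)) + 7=-63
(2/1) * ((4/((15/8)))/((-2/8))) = -256/15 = -17.07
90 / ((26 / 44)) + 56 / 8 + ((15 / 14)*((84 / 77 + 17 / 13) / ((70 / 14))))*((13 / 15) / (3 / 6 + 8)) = 1937022 / 12155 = 159.36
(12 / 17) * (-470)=-5640 / 17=-331.76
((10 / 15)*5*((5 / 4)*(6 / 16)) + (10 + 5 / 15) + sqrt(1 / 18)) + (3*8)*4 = sqrt(2) / 6 + 5179 / 48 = 108.13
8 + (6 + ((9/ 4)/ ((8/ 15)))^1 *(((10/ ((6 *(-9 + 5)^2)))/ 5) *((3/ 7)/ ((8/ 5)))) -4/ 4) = 373411/ 28672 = 13.02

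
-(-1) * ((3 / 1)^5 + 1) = 244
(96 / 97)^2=9216 / 9409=0.98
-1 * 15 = -15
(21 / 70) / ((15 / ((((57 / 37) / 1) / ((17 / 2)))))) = 57 / 15725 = 0.00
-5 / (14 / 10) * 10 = -250 / 7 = -35.71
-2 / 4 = -1 / 2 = -0.50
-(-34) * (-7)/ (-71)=238/ 71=3.35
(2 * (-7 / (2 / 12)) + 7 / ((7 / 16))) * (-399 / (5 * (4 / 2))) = 2713.20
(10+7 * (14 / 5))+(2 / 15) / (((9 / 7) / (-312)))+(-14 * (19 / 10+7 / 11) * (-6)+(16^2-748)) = -139442 / 495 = -281.70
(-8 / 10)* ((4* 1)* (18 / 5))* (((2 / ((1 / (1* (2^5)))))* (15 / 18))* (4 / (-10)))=6144 / 25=245.76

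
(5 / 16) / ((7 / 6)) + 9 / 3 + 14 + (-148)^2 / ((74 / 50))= 829767 / 56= 14817.27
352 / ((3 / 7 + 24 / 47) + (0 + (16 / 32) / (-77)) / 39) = 99363264 / 265075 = 374.85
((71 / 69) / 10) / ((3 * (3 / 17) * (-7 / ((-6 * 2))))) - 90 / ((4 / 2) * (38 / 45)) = -14579393 / 275310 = -52.96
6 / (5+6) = 6 / 11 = 0.55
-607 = -607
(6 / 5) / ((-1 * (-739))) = 6 / 3695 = 0.00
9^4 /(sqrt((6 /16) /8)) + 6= 30309.96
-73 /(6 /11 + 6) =-803 /72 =-11.15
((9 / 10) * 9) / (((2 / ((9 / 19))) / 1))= 729 / 380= 1.92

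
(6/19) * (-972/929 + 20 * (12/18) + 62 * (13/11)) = 5246012/194161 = 27.02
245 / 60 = 49 / 12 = 4.08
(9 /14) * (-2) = -1.29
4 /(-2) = -2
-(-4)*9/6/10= 0.60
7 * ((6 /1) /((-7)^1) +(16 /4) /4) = 1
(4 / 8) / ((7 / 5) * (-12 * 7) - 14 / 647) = -3235 / 761012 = -0.00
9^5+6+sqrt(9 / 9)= 59056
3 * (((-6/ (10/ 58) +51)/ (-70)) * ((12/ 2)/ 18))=-81/ 350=-0.23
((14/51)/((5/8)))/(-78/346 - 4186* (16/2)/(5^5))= -12110000/301680249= -0.04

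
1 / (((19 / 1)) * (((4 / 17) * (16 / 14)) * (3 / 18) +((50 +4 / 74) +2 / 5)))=66045 / 63368762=0.00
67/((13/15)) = 1005/13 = 77.31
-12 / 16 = -0.75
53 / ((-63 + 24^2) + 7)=53 / 520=0.10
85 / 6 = 14.17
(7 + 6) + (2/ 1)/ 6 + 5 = 55/ 3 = 18.33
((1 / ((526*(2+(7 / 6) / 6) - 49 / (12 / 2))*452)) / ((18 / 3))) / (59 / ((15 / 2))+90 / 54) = 9 / 266688136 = 0.00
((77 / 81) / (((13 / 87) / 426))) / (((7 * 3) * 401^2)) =45298 / 56441151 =0.00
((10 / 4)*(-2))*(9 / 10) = -9 / 2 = -4.50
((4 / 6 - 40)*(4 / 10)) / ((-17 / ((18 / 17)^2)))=25488 / 24565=1.04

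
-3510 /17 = -206.47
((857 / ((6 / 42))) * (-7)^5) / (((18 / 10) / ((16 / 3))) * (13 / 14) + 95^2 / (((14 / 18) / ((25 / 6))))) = -112924216160 / 54150351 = -2085.38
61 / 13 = 4.69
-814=-814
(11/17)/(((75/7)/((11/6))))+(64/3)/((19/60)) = 9808093/145350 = 67.48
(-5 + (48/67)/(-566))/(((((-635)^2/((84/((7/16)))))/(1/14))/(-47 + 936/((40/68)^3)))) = -739921100352/955693653125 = -0.77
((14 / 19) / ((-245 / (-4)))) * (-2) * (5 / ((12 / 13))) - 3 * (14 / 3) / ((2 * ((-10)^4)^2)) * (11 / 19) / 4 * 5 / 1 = -4160001617 / 31920000000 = -0.13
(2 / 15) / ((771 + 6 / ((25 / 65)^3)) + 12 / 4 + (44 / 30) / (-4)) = 100 / 659317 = 0.00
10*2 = 20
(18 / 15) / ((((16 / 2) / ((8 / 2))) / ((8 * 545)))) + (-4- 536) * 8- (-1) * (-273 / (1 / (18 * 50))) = -247404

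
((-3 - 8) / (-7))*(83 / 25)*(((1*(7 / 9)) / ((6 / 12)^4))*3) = 14608 / 75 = 194.77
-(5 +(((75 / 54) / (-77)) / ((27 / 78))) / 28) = -872855 / 174636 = -5.00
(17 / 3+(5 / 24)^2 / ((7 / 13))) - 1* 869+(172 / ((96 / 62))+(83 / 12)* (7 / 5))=-14968519 / 20160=-742.49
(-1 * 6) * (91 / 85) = -546 / 85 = -6.42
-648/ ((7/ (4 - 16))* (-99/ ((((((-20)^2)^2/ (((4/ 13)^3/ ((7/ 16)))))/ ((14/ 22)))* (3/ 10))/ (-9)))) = 9886500/ 7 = 1412357.14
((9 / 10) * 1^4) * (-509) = -4581 / 10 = -458.10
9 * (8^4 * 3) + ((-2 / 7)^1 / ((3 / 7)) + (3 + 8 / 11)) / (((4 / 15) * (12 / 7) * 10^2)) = 1167852227 / 10560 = 110592.07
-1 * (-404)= 404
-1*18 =-18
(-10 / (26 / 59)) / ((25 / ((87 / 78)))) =-1711 / 1690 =-1.01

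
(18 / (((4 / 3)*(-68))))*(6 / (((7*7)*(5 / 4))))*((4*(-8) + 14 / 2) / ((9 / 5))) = 0.27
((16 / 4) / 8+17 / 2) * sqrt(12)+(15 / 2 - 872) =-1729 / 2+18 * sqrt(3) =-833.32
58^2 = 3364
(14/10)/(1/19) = 133/5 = 26.60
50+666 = 716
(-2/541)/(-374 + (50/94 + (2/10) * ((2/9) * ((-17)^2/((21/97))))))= 88830/7548293303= 0.00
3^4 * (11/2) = 891/2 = 445.50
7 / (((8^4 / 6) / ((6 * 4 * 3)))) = 0.74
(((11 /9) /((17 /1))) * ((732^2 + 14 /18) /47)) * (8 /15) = 424373224 /970785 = 437.14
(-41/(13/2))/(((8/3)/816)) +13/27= -677315/351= -1929.67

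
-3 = -3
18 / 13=1.38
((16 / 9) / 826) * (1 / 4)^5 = 1 / 475776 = 0.00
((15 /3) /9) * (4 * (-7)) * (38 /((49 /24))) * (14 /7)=-579.05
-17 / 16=-1.06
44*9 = 396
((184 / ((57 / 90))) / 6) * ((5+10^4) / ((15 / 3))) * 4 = 7363680 / 19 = 387562.11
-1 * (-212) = 212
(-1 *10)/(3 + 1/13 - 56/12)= 195/31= 6.29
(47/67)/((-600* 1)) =-0.00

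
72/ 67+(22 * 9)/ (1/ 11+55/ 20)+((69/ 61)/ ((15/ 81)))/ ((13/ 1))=473134797/ 6641375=71.24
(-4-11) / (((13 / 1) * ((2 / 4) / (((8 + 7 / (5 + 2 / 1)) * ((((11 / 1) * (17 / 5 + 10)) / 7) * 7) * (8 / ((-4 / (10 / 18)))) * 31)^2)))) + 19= -62638248833 / 13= -4818326833.31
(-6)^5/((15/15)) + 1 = -7775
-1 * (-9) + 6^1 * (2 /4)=12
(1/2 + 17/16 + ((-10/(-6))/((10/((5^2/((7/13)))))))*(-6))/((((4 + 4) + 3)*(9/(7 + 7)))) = -1675/264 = -6.34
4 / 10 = 2 / 5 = 0.40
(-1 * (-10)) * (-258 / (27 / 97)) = -83420 / 9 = -9268.89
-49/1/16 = -49/16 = -3.06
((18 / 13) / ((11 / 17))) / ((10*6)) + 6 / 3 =2911 / 1430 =2.04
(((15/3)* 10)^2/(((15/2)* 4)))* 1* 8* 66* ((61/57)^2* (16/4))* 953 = 624115888000/3249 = 192094763.93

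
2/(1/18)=36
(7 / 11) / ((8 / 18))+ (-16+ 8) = -289 / 44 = -6.57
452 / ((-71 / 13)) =-5876 / 71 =-82.76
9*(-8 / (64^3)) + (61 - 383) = -10551305 / 32768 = -322.00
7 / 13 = 0.54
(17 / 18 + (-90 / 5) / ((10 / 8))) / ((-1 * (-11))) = -1211 / 990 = -1.22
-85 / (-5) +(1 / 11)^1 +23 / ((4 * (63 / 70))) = 4649 / 198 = 23.48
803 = 803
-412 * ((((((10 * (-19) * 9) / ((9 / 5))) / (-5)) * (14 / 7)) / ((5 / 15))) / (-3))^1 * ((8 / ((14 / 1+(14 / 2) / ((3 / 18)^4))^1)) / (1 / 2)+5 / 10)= 356878520 / 4543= 78555.69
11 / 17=0.65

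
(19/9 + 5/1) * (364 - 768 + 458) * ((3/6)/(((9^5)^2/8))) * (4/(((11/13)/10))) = 266240/12784876137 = 0.00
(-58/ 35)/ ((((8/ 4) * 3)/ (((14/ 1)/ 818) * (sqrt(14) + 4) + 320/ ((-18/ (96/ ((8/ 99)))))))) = 250503508/ 42945 - 29 * sqrt(14)/ 6135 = 5833.11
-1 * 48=-48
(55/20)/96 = 0.03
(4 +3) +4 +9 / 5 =64 / 5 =12.80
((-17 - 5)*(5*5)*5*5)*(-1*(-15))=-206250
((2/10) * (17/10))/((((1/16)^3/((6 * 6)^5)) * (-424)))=-263148797952/1325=-198602866.38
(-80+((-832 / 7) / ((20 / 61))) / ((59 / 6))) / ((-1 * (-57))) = -2.05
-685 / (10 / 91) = -12467 / 2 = -6233.50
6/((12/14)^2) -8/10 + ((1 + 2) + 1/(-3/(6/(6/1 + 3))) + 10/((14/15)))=13141/630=20.86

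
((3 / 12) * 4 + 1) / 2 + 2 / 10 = 6 / 5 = 1.20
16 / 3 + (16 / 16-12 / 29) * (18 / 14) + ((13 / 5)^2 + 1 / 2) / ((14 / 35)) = 295207 / 12180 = 24.24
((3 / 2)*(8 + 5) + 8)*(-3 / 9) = -9.17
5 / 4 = 1.25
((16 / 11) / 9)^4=65536 / 96059601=0.00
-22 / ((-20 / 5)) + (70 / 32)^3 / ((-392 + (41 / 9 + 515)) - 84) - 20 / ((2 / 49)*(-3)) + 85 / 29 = 490353733 / 2850816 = 172.00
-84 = -84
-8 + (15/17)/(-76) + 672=857873/1292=663.99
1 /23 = 0.04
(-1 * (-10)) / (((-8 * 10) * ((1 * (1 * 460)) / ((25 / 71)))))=-5 / 52256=-0.00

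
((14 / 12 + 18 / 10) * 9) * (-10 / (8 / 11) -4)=-18957 / 40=-473.92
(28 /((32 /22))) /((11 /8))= 14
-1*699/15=-233/5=-46.60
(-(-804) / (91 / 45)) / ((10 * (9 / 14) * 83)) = 804 / 1079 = 0.75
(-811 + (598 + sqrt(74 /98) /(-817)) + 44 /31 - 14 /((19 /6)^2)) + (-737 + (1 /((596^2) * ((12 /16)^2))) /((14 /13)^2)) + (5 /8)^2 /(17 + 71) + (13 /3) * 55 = -439139398913944913 /617081701243392 - sqrt(37) /5719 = -711.64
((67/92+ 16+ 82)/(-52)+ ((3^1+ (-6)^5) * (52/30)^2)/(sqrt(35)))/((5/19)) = -33278804 * sqrt(35)/13125 - 172577/23920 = -15007.60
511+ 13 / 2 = 1035 / 2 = 517.50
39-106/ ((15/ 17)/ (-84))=50651/ 5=10130.20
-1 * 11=-11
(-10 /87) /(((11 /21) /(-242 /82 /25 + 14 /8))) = -46837 /130790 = -0.36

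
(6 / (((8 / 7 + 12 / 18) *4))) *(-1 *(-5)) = 315 / 76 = 4.14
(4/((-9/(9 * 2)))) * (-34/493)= 16/29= 0.55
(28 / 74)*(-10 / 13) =-0.29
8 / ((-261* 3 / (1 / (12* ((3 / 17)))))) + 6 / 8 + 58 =1655909 / 28188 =58.75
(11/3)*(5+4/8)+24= 44.17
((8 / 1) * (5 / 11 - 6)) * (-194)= 94672 / 11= 8606.55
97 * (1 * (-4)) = -388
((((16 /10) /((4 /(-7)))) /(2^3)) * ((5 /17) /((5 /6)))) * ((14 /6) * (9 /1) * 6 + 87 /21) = -2733 /170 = -16.08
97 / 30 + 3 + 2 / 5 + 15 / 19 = 4231 / 570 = 7.42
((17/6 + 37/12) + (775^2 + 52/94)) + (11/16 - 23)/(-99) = 4968425383/8272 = 600631.70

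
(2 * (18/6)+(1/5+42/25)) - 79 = -71.12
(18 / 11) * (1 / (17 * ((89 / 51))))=54 / 979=0.06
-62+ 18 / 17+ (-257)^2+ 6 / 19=21314245 / 323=65988.37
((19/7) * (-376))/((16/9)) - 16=-8261/14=-590.07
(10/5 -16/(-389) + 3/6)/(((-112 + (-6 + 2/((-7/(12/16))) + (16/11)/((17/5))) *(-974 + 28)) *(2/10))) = 392105/165475154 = 0.00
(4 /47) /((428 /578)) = 578 /5029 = 0.11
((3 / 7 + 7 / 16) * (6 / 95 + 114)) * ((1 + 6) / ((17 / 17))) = 691.51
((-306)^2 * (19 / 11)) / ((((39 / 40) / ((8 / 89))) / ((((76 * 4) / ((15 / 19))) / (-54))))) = -4059650048 / 38181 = -106326.45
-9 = -9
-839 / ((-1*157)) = 839 / 157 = 5.34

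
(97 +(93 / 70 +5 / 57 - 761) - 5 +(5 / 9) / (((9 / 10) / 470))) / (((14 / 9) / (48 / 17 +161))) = -22649732701 / 569772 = -39752.27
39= 39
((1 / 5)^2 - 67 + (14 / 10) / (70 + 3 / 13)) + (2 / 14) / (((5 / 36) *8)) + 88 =6770787 / 319550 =21.19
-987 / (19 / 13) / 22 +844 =813.30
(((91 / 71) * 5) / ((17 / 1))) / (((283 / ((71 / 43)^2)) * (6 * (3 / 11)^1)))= 355355 / 160119702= 0.00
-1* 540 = -540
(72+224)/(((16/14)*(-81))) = -259/81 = -3.20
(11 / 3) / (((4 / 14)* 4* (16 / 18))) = 231 / 64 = 3.61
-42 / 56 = -0.75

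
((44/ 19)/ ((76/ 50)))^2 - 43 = -5301303/ 130321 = -40.68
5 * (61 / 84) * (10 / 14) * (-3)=-1525 / 196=-7.78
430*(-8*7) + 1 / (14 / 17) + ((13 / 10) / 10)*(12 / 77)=-13243321 / 550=-24078.77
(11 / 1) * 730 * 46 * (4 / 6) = 738760 / 3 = 246253.33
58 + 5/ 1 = 63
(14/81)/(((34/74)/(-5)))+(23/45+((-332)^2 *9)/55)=1365902291/75735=18035.28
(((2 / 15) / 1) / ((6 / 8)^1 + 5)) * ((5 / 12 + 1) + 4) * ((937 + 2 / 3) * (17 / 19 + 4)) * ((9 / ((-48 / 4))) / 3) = -144.12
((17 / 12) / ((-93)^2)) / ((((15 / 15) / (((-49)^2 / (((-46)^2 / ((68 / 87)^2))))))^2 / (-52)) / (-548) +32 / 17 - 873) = -932981045005242688 / 4961897830645281137286117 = -0.00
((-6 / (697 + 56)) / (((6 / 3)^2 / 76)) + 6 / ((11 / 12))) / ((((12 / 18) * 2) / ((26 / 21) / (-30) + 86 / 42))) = 9.62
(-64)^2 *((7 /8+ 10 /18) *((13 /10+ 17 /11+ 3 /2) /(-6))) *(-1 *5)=6301952 /297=21218.69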